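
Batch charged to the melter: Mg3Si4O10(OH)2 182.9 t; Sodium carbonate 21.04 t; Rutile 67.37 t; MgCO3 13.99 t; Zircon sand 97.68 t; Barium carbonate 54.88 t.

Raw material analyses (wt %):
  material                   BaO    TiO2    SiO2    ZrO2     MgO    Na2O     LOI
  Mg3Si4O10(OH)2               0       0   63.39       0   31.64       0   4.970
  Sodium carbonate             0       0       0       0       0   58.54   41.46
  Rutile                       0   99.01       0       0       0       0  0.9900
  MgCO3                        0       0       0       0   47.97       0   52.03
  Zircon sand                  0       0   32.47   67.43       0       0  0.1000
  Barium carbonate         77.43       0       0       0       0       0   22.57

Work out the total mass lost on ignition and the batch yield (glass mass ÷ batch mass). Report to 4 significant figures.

Each numeric step keeps full float precision at each step — in-progress results appear, rounded to 4 significant figures, as written; every reported value is rounded once only. All derived quantities are re-derived using the weight values at 399.6 t of glass at exact precision (six oxide percentages, glass mass, yield, totals, LOI), as quoted within question or answer.
Ignition loss by material:
  Mg3Si4O10(OH)2: 182.9 × 0.04970 = 9.090 t
  Sodium carbonate: 21.04 × 0.4146 = 8.723 t
  Rutile: 67.37 × 0.009900 = 0.6670 t
  MgCO3: 13.99 × 0.5203 = 7.279 t
  Zircon sand: 97.68 × 0.001000 = 0.09768 t
  Barium carbonate: 54.88 × 0.2257 = 12.39 t
Total LOI = 38.24 t
Glass = batch − LOI = 437.9 − 38.24 = 399.6 t

LOI loss = 38.24 t; glass = 399.6 t; yield = 91.27%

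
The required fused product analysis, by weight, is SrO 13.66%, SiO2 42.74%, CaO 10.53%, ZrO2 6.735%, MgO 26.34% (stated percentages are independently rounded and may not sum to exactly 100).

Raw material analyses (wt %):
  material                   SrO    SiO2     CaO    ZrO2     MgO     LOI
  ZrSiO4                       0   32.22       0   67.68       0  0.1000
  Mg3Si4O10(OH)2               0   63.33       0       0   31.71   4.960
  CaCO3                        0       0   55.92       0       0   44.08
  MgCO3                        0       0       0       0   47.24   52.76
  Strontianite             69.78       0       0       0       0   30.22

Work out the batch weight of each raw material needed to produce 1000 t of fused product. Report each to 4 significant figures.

Mid-chain values are shown with 4-significant-digit rounding in the printout; every computation holds full float precision in every operation. Each reported figure takes a single rounding — the derived quantities are re-derived using the weight values for 1000 t of glass in full precision (yield, glass mass, ignition loss, five oxide percentages, totals) as they appear in the problem or the answer.
Oxide-by-oxide targets in 1000 t fused product:
  SrO: 13.66% × 1000 = 136.6 t
  SiO2: 42.74% × 1000 = 427.4 t
  CaO: 10.53% × 1000 = 105.3 t
  ZrO2: 6.735% × 1000 = 67.35 t
  MgO: 26.34% × 1000 = 263.4 t
Mass-balance tally per oxide given the weights on record, per the basis as stated (each sum matches its target mass exact up to rounding of places):
  SrO: 195.8·0.6978 = 136.6 t (target 136.6 t)
  SiO2: 99.51·0.3222 + 624.2·0.6333 = 427.4 t (target 427.4 t)
  CaO: 188.3·0.5592 = 105.3 t (target 105.3 t)
  ZrO2: 99.51·0.6768 = 67.35 t (target 67.35 t)
  MgO: 624.2·0.3171 + 138.5·0.4724 = 263.4 t (target 263.4 t)
The glass-mass cross-check: the batch minus its LOI: 1000 t (oxide target masses add up to 1000 t; against the stated basis, 1000 t — a pure rounding effect).
Batch grand total — Σ batch = 1246 t; loss to ignition Σ batch·LOI = 246.3 t; the yield ratio, glass ÷ batch: 80.24%.

Batch per 1000 t fused product:
  ZrSiO4: 99.51 t
  Mg3Si4O10(OH)2: 624.2 t
  CaCO3: 188.3 t
  MgCO3: 138.5 t
  Strontianite: 195.8 t
Total batch = 1246 t; LOI loss = 246.3 t; yield = 80.24%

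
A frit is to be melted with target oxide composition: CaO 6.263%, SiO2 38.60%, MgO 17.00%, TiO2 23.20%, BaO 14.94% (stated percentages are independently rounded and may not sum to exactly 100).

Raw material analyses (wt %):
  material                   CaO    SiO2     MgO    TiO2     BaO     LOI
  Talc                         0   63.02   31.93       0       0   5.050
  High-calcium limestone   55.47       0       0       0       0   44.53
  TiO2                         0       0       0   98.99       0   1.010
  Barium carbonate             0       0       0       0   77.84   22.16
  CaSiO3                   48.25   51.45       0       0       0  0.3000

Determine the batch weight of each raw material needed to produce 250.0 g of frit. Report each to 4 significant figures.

All arithmetic runs at full precision end to end. Working values are printed with 4-significant-figure rounding within the worked lines. Exactly one rounding is applied to every reported number; the derived quantities (the five compositions, the totals, the yield, ignition loss, glass mass) are carried using the weight values on 250.0 g of glass in full float precision as quoted within either problem or answer.
Oxide mass targets, per 250.0 g frit:
  CaO: 6.263% × 250.0 = 15.66 g
  SiO2: 38.60% × 250.0 = 96.50 g
  MgO: 17.00% × 250.0 = 42.50 g
  TiO2: 23.20% × 250.0 = 58.00 g
  BaO: 14.94% × 250.0 = 37.35 g
Balance tally, oxide-wise, using the reported weights, against the basis in use (oxide sums agree with the targets modulo rounding of the values):
  CaO: 6.894·0.5547 + 24.52·0.4825 = 15.66 g (target 15.66 g)
  SiO2: 133.1·0.6302 + 24.52·0.5145 = 96.50 g (target 96.50 g)
  MgO: 133.1·0.3193 = 42.50 g (target 42.50 g)
  TiO2: 58.59·0.9899 = 58.00 g (target 58.00 g)
  BaO: 47.98·0.7784 = 37.35 g (target 37.35 g)
Mass balance on the glass: Σ batch − LOI loss = 250.0 g (per-oxide target masses sum to 250.0 g; against the stated basis, 250.0 g — any gap is answer rounding).
Total batch = Σ batch = 271.1 g; the LOI term Σ batch·LOI equals 21.09 g; yield: glass divided by total = 92.22%.

Batch per 250.0 g frit:
  Talc: 133.1 g
  High-calcium limestone: 6.894 g
  TiO2: 58.59 g
  Barium carbonate: 47.98 g
  CaSiO3: 24.52 g
Total batch = 271.1 g; LOI loss = 21.09 g; yield = 92.22%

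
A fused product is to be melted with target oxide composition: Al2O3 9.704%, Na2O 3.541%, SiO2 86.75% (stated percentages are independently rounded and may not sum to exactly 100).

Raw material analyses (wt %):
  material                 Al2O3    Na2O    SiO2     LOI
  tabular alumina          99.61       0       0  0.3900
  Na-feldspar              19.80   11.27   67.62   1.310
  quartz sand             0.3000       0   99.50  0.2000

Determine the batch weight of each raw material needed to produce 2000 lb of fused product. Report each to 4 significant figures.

Batch per 2000 lb fused product:
  tabular alumina: 65.97 lb
  Na-feldspar: 628.4 lb
  quartz sand: 1317 lb
Total batch = 2011 lb; LOI loss = 11.12 lb; yield = 99.45%

All internal work holds full precision at every stage. Mid-chain values are printed rounded off to 4 significant figures within the worked lines; every reported figure takes just one rounding. Derived quantities, which include ignition loss, glass mass, the three compositions, the yield, the totals, are recomputed in exact precision, as quoted within the problem or the answer, from the weighed amounts for 2000 lb of glass.
Target oxide masses per 2000 lb fused product:
  Al2O3: 9.704% × 2000 = 194.1 lb
  Na2O: 3.541% × 2000 = 70.82 lb
  SiO2: 86.75% × 2000 = 1735 lb
Sums-versus-targets review per the reported batch figures, relative to the basis at hand (sums match the target masses net of answer rounding effects):
  Al2O3: 65.97·0.9961 + 628.4·0.1980 + 1317·0.003000 = 194.1 lb (target 194.1 lb)
  Na2O: 628.4·0.1127 = 70.82 lb (target 70.82 lb)
  SiO2: 628.4·0.6762 + 1317·0.9950 = 1735 lb (target 1735 lb)
Glass-mass closure: net batch after ignition = 2000 lb (the targets, summed, come to 2000 lb; against the stated basis, 2000 lb — a pure rounding effect).
Whole-batch sum: Σ batch = 2011 lb; Σ batch·LOI gives LOI loss = 11.12 lb; yield, glass over the total, = 99.45%.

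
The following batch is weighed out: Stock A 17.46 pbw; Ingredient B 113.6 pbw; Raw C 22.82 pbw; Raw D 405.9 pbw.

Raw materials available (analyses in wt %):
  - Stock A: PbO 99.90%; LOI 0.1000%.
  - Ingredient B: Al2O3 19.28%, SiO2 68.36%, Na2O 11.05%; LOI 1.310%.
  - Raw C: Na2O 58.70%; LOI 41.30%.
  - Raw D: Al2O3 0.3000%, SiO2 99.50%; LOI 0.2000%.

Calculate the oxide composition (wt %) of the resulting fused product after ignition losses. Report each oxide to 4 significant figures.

In-progress results are displayed, rounded to four significant digits, as written; full precision is carried all the way through; exactly one rounding is applied to every reported result — all derived quantities (four oxide percentages, the totals, yield, ignition loss, glass mass) are carried using the weight values for 548.0 pbw of glass at exact precision, exactly as shown in question or answer.
Oxide-by-oxide delivered mass:
  Al2O3: 113.6·0.1928 + 405.9·0.003000 = 23.12 pbw
  SiO2: 113.6·0.6836 + 405.9·0.9950 = 481.5 pbw
  Na2O: 113.6·0.1105 + 22.82·0.5870 = 25.95 pbw
  PbO: 17.46·0.9990 = 17.44 pbw
LOI: 17.46·0.001000 + 113.6·0.01310 + 22.82·0.4130 + 405.9·0.002000 = 11.74 pbw
batch − LOI leaves glass = 559.8 − 11.74 = 548.0 pbw (consistent with Σ oxide mass)
oxide / glass × 100 gives the wt %

Glass mass = 548.0 pbw (batch 559.8 − LOI 11.74).
Composition: Al2O3 4.219%, SiO2 87.86%, Na2O 4.735%, PbO 3.183%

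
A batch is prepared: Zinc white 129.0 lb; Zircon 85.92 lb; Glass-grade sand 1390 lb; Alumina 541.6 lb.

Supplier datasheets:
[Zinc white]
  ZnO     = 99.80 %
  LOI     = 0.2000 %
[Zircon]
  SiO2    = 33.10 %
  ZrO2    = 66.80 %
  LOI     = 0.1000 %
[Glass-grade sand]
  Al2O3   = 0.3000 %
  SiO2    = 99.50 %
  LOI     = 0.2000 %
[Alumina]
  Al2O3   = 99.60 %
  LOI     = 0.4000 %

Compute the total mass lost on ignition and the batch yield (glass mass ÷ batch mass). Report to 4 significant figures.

LOI loss = 5.290 lb; glass = 2141 lb; yield = 99.75%

In-progress results are displayed rounded off to 4 significant digits across the worked steps — the whole derivation holds exact precision in all steps — a single rounding produces each reported number. All derived quantities, including glass mass, yield, ignition loss, the four compositions, the totals, are carried from the weighed amounts per 2141 lb of glass at full precision, as written in the problem or the answer.
Each material's LOI contribution:
  Zinc white: 129.0 × 0.002000 = 0.2580 lb
  Zircon: 85.92 × 0.001000 = 0.08592 lb
  Glass-grade sand: 1390 × 0.002000 = 2.780 lb
  Alumina: 541.6 × 0.004000 = 2.166 lb
Total LOI = 5.290 lb
Glass = batch − LOI = 2147 − 5.290 = 2141 lb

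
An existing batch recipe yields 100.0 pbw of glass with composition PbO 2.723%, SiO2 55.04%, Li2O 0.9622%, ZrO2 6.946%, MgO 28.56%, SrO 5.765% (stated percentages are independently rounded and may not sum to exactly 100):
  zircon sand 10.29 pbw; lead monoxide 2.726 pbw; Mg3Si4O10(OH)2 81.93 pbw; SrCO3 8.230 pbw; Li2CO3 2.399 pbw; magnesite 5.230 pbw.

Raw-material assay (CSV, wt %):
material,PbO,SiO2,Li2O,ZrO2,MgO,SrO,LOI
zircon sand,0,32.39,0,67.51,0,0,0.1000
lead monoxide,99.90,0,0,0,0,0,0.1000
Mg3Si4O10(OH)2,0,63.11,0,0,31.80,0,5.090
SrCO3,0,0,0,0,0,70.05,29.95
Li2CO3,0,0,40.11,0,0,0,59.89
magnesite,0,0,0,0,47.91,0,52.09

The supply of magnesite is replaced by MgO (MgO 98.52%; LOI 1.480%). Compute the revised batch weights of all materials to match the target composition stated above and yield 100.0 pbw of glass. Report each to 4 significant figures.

The whole derivation keeps exact precision from first step to last — values along the way are displayed (rounded to 4 significant digits) in the working; exactly one rounding goes into each reported result — the derived quantities (the totals, the yield, ignition loss, glass mass, the six compositions) are re-derived from the batch weights at 100.0 pbw of glass at exact precision exactly as shown in question or answer.
Target masses of each oxide per 100.0 pbw glass:
  PbO: 2.723% × 100.0 = 2.723 pbw
  SiO2: 55.04% × 100.0 = 55.04 pbw
  Li2O: 0.9622% × 100.0 = 0.9622 pbw
  ZrO2: 6.946% × 100.0 = 6.946 pbw
  MgO: 28.56% × 100.0 = 28.56 pbw
  SrO: 5.765% × 100.0 = 5.765 pbw
Sums-versus-targets review working from each reported weight, against the basis in use (sum by sum, the targets are met modulo rounding of the values):
  PbO: 2.726·0.9990 = 2.723 pbw (target 2.723 pbw)
  SiO2: 10.29·0.3239 + 81.93·0.6311 = 55.04 pbw (target 55.04 pbw)
  Li2O: 2.399·0.4011 = 0.9622 pbw (target 0.9622 pbw)
  ZrO2: 10.29·0.6751 = 6.947 pbw (target 6.946 pbw)
  MgO: 81.93·0.3180 + 2.543·0.9852 = 28.56 pbw (target 28.56 pbw)
  SrO: 8.230·0.7005 = 5.765 pbw (target 5.765 pbw)
Glass-mass closure: Σ batch − LOI loss = 100.0 pbw (per-oxide target masses sum to 100.0 pbw; stated basis 100.0 pbw — deltas are rounding alone).
Whole-batch sum: Σ batch = 108.1 pbw; loss to ignition Σ batch·LOI = 8.123 pbw; glass ÷ batch gives a yield of 92.49%.

Revised batch per 100.0 pbw glass:
  zircon sand: 10.29 pbw
  lead monoxide: 2.726 pbw
  Mg3Si4O10(OH)2: 81.93 pbw
  SrCO3: 8.230 pbw
  Li2CO3: 2.399 pbw
  MgO: 2.543 pbw
Total batch = 108.1 pbw; LOI loss = 8.123 pbw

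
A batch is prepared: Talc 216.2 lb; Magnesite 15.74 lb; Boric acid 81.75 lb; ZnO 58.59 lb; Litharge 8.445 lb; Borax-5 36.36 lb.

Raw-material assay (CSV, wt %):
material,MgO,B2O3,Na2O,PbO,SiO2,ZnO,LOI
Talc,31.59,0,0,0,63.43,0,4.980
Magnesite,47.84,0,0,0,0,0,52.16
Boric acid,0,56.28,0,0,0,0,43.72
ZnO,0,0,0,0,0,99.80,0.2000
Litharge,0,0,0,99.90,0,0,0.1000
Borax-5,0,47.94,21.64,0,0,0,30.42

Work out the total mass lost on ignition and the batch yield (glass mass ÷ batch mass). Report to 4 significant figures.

Each numeric step runs at full precision at each step; the intermediate values are shown, rounded to four significant figures, at each printed step. A single rounding completes every reported number — the derived quantities (LOI, the six compositions, the totals, glass mass, the yield) are re-derived at exact precision starting from the weights at 351.2 lb of glass as written in problem or answer.
Per-material ignition loss:
  Talc: 216.2 × 0.04980 = 10.77 lb
  Magnesite: 15.74 × 0.5216 = 8.210 lb
  Boric acid: 81.75 × 0.4372 = 35.74 lb
  ZnO: 58.59 × 0.002000 = 0.1172 lb
  Litharge: 8.445 × 0.001000 = 0.008445 lb
  Borax-5: 36.36 × 0.3042 = 11.06 lb
Total LOI = 65.90 lb
Glass = batch − LOI = 417.1 − 65.90 = 351.2 lb

LOI loss = 65.90 lb; glass = 351.2 lb; yield = 84.20%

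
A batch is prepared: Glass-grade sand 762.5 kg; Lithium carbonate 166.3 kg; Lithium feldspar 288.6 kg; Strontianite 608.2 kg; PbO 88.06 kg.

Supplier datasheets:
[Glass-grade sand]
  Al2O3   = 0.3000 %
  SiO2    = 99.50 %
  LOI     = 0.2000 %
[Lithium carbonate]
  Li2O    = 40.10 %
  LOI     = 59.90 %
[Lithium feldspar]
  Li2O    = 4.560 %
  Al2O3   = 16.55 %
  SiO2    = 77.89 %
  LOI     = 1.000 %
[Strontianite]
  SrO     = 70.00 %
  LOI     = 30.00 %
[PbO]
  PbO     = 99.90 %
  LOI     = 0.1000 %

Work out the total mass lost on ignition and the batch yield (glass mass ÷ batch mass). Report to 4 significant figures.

Full float precision is held at each step — the intermediate values appear rounded to 4 significant digits at each printed step — a single rounding finalizes every reported number — derived quantities, which include glass mass, totals, ignition loss, five oxide percentages, yield, are rebuilt at full float precision, exactly as shown in problem or answer, from the batch weights at 1627 kg of glass.
Material-by-material LOI:
  Glass-grade sand: 762.5 × 0.002000 = 1.525 kg
  Lithium carbonate: 166.3 × 0.5990 = 99.61 kg
  Lithium feldspar: 288.6 × 0.01000 = 2.886 kg
  Strontianite: 608.2 × 0.3000 = 182.5 kg
  PbO: 88.06 × 0.001000 = 0.08806 kg
Total LOI = 286.6 kg
Glass = batch − LOI = 1914 − 286.6 = 1627 kg

LOI loss = 286.6 kg; glass = 1627 kg; yield = 85.02%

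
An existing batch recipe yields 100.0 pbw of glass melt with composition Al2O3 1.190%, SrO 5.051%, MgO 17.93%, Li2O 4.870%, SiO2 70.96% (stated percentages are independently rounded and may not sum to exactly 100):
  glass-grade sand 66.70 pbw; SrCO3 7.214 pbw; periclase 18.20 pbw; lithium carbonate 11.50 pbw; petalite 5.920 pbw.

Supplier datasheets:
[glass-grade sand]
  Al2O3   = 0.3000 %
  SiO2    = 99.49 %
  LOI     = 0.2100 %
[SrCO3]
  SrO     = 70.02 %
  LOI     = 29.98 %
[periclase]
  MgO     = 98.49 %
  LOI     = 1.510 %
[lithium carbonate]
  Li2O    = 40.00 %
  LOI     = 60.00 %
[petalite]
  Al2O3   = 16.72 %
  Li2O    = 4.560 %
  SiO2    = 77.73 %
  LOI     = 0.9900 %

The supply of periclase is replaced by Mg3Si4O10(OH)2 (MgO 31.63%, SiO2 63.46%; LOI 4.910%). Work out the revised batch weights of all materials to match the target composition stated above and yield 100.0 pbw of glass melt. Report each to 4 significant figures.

The whole derivation maintains exact precision at each step; values along the way are shown, rounded to four significant digits, on the page. Each reported number is rounded once only — all derived quantities, including ignition loss, glass mass, five oxide percentages, yield, totals, are rebuilt using the weight values on 100.0 pbw of glass at exact precision as set out in either problem or answer.
Per-oxide target masses for 100.0 pbw glass melt:
  Al2O3: 1.190% × 100.0 = 1.190 pbw
  SrO: 5.051% × 100.0 = 5.051 pbw
  MgO: 17.93% × 100.0 = 17.93 pbw
  Li2O: 4.870% × 100.0 = 4.870 pbw
  SiO2: 70.96% × 100.0 = 70.96 pbw
Mass-balance tally per oxide with the batch weights as given, versus the basis set out (target by target, the sums agree net of answer rounding effects):
  Al2O3: 30.03·0.003000 + 6.578·0.1672 = 1.190 pbw (target 1.190 pbw)
  SrO: 7.214·0.7002 = 5.051 pbw (target 5.051 pbw)
  MgO: 56.69·0.3163 = 17.93 pbw (target 17.93 pbw)
  Li2O: 11.43·0.4000 + 6.578·0.04560 = 4.872 pbw (target 4.870 pbw)
  SiO2: 30.03·0.9949 + 56.69·0.6346 + 6.578·0.7773 = 70.97 pbw (target 70.96 pbw)
Mass balance on the glass: the batch minus its LOI: 100.0 pbw (targets for the oxides total 100.0 pbw; the stated basis being 100.0 pbw — a pure rounding effect).
Batch grand total — Σ batch = 111.9 pbw; loss to ignition Σ batch·LOI = 11.93 pbw; glass ÷ batch gives a yield of 89.34%.

Revised batch per 100.0 pbw glass melt:
  glass-grade sand: 30.03 pbw
  SrCO3: 7.214 pbw
  Mg3Si4O10(OH)2: 56.69 pbw
  lithium carbonate: 11.43 pbw
  petalite: 6.578 pbw
Total batch = 111.9 pbw; LOI loss = 11.93 pbw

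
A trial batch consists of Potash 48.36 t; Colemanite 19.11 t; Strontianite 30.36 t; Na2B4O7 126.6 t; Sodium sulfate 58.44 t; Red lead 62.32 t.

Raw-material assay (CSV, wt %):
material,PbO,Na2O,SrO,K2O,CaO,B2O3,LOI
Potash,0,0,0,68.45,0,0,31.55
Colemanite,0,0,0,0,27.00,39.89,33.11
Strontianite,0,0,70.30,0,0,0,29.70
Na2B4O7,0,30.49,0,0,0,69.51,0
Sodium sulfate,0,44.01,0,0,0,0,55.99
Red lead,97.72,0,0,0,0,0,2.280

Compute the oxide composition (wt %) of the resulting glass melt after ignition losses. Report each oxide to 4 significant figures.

Glass mass = 280.4 t (batch 345.2 − LOI 64.74).
Composition: PbO 21.72%, Na2O 22.93%, SrO 7.610%, K2O 11.80%, CaO 1.840%, B2O3 34.10%

Full float precision is kept throughout. The intermediate values appear (rounded to four significant figures) as written. Each reported result includes exactly one rounding; the derived quantities are rebuilt in full precision (the six compositions, yield, totals, ignition loss, net glass mass) starting from the weights for 280.4 t of glass, as quoted within the problem or answer text.
Delivered oxide masses:
  PbO: 62.32·0.9772 = 60.90 t
  Na2O: 126.6·0.3049 + 58.44·0.4401 = 64.32 t
  SrO: 30.36·0.7030 = 21.34 t
  K2O: 48.36·0.6845 = 33.10 t
  CaO: 19.11·0.2700 = 5.160 t
  B2O3: 19.11·0.3989 + 126.6·0.6951 = 95.62 t
LOI: 48.36·0.3155 + 19.11·0.3311 + 30.36·0.2970 + 58.44·0.5599 + 62.32·0.02280 = 64.74 t
Resulting glass, batch − LOI: 345.2 − 64.74 = 280.4 t (equal to the oxide-mass sum)
oxide / glass × 100 gives the wt %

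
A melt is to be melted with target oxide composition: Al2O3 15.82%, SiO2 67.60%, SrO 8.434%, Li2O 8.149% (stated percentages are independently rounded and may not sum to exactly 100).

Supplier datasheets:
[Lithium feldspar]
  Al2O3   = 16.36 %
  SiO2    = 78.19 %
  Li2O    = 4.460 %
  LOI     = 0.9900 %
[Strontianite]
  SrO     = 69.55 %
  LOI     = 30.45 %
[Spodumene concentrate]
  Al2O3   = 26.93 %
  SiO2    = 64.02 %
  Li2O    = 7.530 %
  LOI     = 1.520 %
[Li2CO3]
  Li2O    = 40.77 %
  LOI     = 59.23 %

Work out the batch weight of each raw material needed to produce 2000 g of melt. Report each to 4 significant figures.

Each numeric step maintains exact precision from start to finish. The intermediate values are rounded to 4 significant figures when displayed. Each reported number undergoes a single rounding; the derived quantities (LOI, the four compositions, glass mass, the yield, the totals) are re-derived from the batch weights at 2000 g of glass at full float precision as they appear in question or answer.
The oxide mass targets at 2000 g melt:
  Al2O3: 15.82% × 2000 = 316.4 g
  SiO2: 67.60% × 2000 = 1352 g
  SrO: 8.434% × 2000 = 168.7 g
  Li2O: 8.149% × 2000 = 163.0 g
Mass-balance tally per oxide applying the batch weights above, versus the basis set out (oxide sums agree with the targets up to rounding of the answer):
  Al2O3: 1526·0.1636 + 247.6·0.2693 = 316.3 g (target 316.4 g)
  SiO2: 1526·0.7819 + 247.6·0.6402 = 1352 g (target 1352 g)
  SrO: 242.5·0.6955 = 168.7 g (target 168.7 g)
  Li2O: 1526·0.04460 + 247.6·0.07530 + 187.0·0.4077 = 162.9 g (target 163.0 g)
Mass balance on the glass: the batch minus its LOI: 2000 g (per-oxide target masses sum to 2000 g; the stated basis being 2000 g — gaps are rounding artifacts).
Total batch = Σ batch = 2203 g; LOI removed, Σ of batch·LOI: 203.5 g; glass ÷ batch gives a yield of 90.76%.

Batch per 2000 g melt:
  Lithium feldspar: 1526 g
  Strontianite: 242.5 g
  Spodumene concentrate: 247.6 g
  Li2CO3: 187.0 g
Total batch = 2203 g; LOI loss = 203.5 g; yield = 90.76%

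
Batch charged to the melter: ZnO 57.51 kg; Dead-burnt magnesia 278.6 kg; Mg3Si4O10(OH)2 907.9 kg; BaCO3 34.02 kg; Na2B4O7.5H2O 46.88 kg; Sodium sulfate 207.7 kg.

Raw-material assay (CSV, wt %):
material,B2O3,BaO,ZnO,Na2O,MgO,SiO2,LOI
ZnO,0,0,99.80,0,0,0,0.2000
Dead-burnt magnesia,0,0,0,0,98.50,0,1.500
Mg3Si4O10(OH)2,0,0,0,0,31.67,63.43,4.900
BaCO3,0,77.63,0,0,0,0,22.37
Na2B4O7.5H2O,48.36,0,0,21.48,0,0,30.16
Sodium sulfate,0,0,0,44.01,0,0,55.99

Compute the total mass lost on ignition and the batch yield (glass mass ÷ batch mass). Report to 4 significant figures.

LOI loss = 186.8 kg; glass = 1346 kg; yield = 87.81%

All arithmetic holds exact precision through the solve — mid-chain values are shown with 4-significant-figure rounding at each printed step — each reported value sees exactly one rounding. All derived quantities, which include glass mass, LOI, six oxide percentages, the yield, the totals, are recomputed in full float precision, precisely as stated by either problem or answer, using the weight values per 1346 kg of glass.
Each material's LOI contribution:
  ZnO: 57.51 × 0.002000 = 0.1150 kg
  Dead-burnt magnesia: 278.6 × 0.01500 = 4.179 kg
  Mg3Si4O10(OH)2: 907.9 × 0.04900 = 44.49 kg
  BaCO3: 34.02 × 0.2237 = 7.610 kg
  Na2B4O7.5H2O: 46.88 × 0.3016 = 14.14 kg
  Sodium sulfate: 207.7 × 0.5599 = 116.3 kg
Total LOI = 186.8 kg
Glass = batch − LOI = 1533 − 186.8 = 1346 kg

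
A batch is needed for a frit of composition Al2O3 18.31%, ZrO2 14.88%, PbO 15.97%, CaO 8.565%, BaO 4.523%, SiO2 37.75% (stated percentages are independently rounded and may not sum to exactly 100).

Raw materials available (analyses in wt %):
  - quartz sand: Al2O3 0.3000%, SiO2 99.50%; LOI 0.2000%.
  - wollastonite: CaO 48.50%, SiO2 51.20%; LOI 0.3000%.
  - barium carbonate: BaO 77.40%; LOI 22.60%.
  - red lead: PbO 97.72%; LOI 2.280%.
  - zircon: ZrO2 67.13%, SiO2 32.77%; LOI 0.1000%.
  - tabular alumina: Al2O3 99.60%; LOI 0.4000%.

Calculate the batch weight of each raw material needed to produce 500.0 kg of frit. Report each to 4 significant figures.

Batch per 500.0 kg frit:
  quartz sand: 107.8 kg
  wollastonite: 88.30 kg
  barium carbonate: 29.22 kg
  red lead: 81.71 kg
  zircon: 110.8 kg
  tabular alumina: 91.59 kg
Total batch = 509.4 kg; LOI loss = 9.424 kg; yield = 98.15%

All arithmetic keeps full precision from first step to last. Mid-chain values appear rounded off to 4 significant figures when written out. Each reported result takes just one rounding — all derived quantities (the yield, six oxide percentages, totals, ignition loss, glass mass) are rebuilt at exact precision from the weighed amounts for 500.0 kg of glass, as set out in the question or the answer.
Per-oxide target masses for 500.0 kg frit:
  Al2O3: 18.31% × 500.0 = 91.55 kg
  ZrO2: 14.88% × 500.0 = 74.40 kg
  PbO: 15.97% × 500.0 = 79.85 kg
  CaO: 8.565% × 500.0 = 42.82 kg
  BaO: 4.523% × 500.0 = 22.62 kg
  SiO2: 37.75% × 500.0 = 188.8 kg
Per-oxide balance check on the weights just shown, at the basis given (target by target, the sums agree exact up to rounding of places):
  Al2O3: 107.8·0.003000 + 91.59·0.9960 = 91.55 kg (target 91.55 kg)
  ZrO2: 110.8·0.6713 = 74.38 kg (target 74.40 kg)
  PbO: 81.71·0.9772 = 79.85 kg (target 79.85 kg)
  CaO: 88.30·0.4850 = 42.83 kg (target 42.82 kg)
  BaO: 29.22·0.7740 = 22.62 kg (target 22.62 kg)
  SiO2: 107.8·0.9950 + 88.30·0.5120 + 110.8·0.3277 = 188.8 kg (target 188.8 kg)
Mass balance on the glass: batch Σ − ignition loss = 500.0 kg (oxide target masses add up to 500.0 kg; stated basis 500.0 kg — any gap is answer rounding).
Summing the batch: Σ batch = 509.4 kg; ignition loss, Σ(batch × LOI) = 9.424 kg; yield: glass divided by total = 98.15%.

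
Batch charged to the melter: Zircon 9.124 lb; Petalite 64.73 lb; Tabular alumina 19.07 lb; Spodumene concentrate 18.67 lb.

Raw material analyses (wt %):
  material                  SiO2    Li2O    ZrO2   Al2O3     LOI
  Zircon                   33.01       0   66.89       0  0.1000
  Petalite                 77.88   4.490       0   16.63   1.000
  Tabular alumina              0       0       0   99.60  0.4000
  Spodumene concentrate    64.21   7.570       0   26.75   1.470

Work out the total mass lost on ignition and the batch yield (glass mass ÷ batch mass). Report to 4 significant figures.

LOI loss = 1.007 lb; glass = 110.6 lb; yield = 99.10%

All internal work holds full float precision all the way through; the intermediate values are shown (rounded to 4 significant digits) at each printed step. Each reported number is rounded just once. The derived quantities are recomputed at full precision (glass mass, the totals, the yield, ignition loss, four oxide percentages) starting from the weights for 110.6 lb of glass, as given in the problem or answer text.
Material-by-material LOI:
  Zircon: 9.124 × 0.001000 = 0.009124 lb
  Petalite: 64.73 × 0.01000 = 0.6473 lb
  Tabular alumina: 19.07 × 0.004000 = 0.07628 lb
  Spodumene concentrate: 18.67 × 0.01470 = 0.2744 lb
Total LOI = 1.007 lb
Glass = batch − LOI = 111.6 − 1.007 = 110.6 lb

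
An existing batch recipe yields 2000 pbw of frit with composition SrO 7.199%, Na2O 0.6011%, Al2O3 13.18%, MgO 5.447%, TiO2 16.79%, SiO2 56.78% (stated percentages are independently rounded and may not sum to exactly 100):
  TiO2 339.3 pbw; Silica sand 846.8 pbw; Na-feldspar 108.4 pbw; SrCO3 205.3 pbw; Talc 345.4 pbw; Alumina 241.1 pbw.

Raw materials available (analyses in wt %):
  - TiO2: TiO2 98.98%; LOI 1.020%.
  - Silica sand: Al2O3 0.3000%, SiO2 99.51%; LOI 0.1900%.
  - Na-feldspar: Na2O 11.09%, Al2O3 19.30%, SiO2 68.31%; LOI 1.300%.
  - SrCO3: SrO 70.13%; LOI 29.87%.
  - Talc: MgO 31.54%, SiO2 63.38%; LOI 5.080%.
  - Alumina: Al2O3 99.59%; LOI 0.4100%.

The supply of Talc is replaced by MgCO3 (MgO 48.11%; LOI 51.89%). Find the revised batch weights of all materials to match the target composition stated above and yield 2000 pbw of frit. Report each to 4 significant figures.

Revised batch per 2000 pbw frit:
  TiO2: 339.3 pbw
  Silica sand: 1067 pbw
  Na-feldspar: 108.4 pbw
  SrCO3: 205.3 pbw
  MgCO3: 226.4 pbw
  Alumina: 240.5 pbw
Total batch = 2187 pbw; LOI loss = 186.7 pbw

Each numeric step carries full float precision from first step to last. In-progress results are displayed, rounded to 4 significant figures, in the printout. Exactly one rounding goes into every reported number — derived quantities, which include LOI, totals, yield, glass mass, six oxide percentages, are computed in full float precision, exactly as printed in the question or the answer, using the weight values at 2000 pbw of glass.
The oxide mass targets at 2000 pbw frit:
  SrO: 7.199% × 2000 = 144.0 pbw
  Na2O: 0.6011% × 2000 = 12.02 pbw
  Al2O3: 13.18% × 2000 = 263.6 pbw
  MgO: 5.447% × 2000 = 108.9 pbw
  TiO2: 16.79% × 2000 = 335.8 pbw
  SiO2: 56.78% × 2000 = 1136 pbw
Checking each oxide sum from the weights as reported, at the basis given (delivered sums recover each target up to rounding of the answer):
  SrO: 205.3·0.7013 = 144.0 pbw (target 144.0 pbw)
  Na2O: 108.4·0.1109 = 12.02 pbw (target 12.02 pbw)
  Al2O3: 1067·0.003000 + 108.4·0.1930 + 240.5·0.9959 = 263.6 pbw (target 263.6 pbw)
  MgO: 226.4·0.4811 = 108.9 pbw (target 108.9 pbw)
  TiO2: 339.3·0.9898 = 335.8 pbw (target 335.8 pbw)
  SiO2: 1067·0.9951 + 108.4·0.6831 = 1136 pbw (target 1136 pbw)
Glass-mass bookkeeping: whole batch net of LOI = 2000 pbw (oxide target masses add up to 2000 pbw; with the basis standing at 2000 pbw — gaps are rounding artifacts).
Batch total: Σ batch = 2187 pbw; LOI loss = Σ batch·LOI = 186.7 pbw; yield = glass ÷ total batch = 91.46%.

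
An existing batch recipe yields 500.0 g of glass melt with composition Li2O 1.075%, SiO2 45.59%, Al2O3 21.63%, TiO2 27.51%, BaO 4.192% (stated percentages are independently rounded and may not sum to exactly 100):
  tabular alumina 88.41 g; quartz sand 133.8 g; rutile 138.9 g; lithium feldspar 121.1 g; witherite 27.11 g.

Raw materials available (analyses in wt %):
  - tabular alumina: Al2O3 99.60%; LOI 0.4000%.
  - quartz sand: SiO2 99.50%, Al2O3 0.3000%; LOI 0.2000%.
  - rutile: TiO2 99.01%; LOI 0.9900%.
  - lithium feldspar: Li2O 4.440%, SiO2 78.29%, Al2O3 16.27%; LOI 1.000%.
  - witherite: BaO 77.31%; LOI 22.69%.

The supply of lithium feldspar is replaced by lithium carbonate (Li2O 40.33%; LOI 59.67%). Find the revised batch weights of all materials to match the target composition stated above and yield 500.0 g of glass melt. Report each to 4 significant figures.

Revised batch per 500.0 g glass melt:
  tabular alumina: 107.9 g
  quartz sand: 229.1 g
  rutile: 138.9 g
  lithium carbonate: 13.33 g
  witherite: 27.11 g
Total batch = 516.3 g; LOI loss = 16.37 g

The working math maintains full precision in all steps — values along the way are printed, rounded to 4 significant digits, within the worked lines; exactly one rounding lands on every reported figure — the derived quantities (LOI, yield, net glass mass, totals, the five compositions) are rebuilt at full float precision from the weighed amounts per 500.0 g of glass, as given in the problem or answer text.
Target oxide masses per 500.0 g glass melt:
  Li2O: 1.075% × 500.0 = 5.375 g
  SiO2: 45.59% × 500.0 = 228.0 g
  Al2O3: 21.63% × 500.0 = 108.2 g
  TiO2: 27.51% × 500.0 = 137.6 g
  BaO: 4.192% × 500.0 = 20.96 g
Mass-balance tally per oxide using the reported weights, against the basis in use (each sum matches its target mass exact up to rounding of places):
  Li2O: 13.33·0.4033 = 5.376 g (target 5.375 g)
  SiO2: 229.1·0.9950 = 228.0 g (target 228.0 g)
  Al2O3: 107.9·0.9960 + 229.1·0.003000 = 108.2 g (target 108.2 g)
  TiO2: 138.9·0.9901 = 137.5 g (target 137.6 g)
  BaO: 27.11·0.7731 = 20.96 g (target 20.96 g)
Auditing the glass mass value: net batch after ignition = 500.0 g (summing oxide targets gives 500.0 g; with the basis standing at 500.0 g — any gap is answer rounding).
Batch total: Σ batch = 516.3 g; Σ batch·LOI gives LOI loss = 16.37 g; yield, glass over the total, = 96.83%.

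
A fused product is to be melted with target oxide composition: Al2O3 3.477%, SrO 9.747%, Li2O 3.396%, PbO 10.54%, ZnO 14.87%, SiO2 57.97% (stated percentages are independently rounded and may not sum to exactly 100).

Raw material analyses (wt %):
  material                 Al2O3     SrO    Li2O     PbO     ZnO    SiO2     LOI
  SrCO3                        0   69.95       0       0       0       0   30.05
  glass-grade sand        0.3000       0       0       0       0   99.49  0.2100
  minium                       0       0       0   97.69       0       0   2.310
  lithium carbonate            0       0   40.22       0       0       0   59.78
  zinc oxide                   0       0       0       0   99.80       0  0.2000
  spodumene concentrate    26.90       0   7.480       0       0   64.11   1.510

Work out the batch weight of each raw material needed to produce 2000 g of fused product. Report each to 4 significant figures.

Batch per 2000 g fused product:
  SrCO3: 278.7 g
  glass-grade sand: 1006 g
  minium: 215.8 g
  lithium carbonate: 122.9 g
  zinc oxide: 298.0 g
  spodumene concentrate: 247.3 g
Total batch = 2169 g; LOI loss = 168.6 g; yield = 92.22%

In-progress results are displayed, rounded to 4 significant digits, in the printout. The whole derivation keeps full precision through the solve. Every reported figure is rounded a single time. Derived quantities are re-derived at full float precision (the yield, totals, glass mass, six oxide percentages, ignition loss) from the batch weights for 2000 g of glass precisely as stated by problem or answer.
Target oxide masses per 2000 g fused product:
  Al2O3: 3.477% × 2000 = 69.54 g
  SrO: 9.747% × 2000 = 194.9 g
  Li2O: 3.396% × 2000 = 67.92 g
  PbO: 10.54% × 2000 = 210.8 g
  ZnO: 14.87% × 2000 = 297.4 g
  SiO2: 57.97% × 2000 = 1159 g
A balance pass over the oxides, from the weights as reported, against the basis in use (sums match the target masses given rounding of the digits):
  Al2O3: 1006·0.003000 + 247.3·0.2690 = 69.54 g (target 69.54 g)
  SrO: 278.7·0.6995 = 195.0 g (target 194.9 g)
  Li2O: 122.9·0.4022 + 247.3·0.07480 = 67.93 g (target 67.92 g)
  PbO: 215.8·0.9769 = 210.8 g (target 210.8 g)
  ZnO: 298.0·0.9980 = 297.4 g (target 297.4 g)
  SiO2: 1006·0.9949 + 247.3·0.6411 = 1159 g (target 1159 g)
Glass-mass closure: whole batch net of LOI = 2000 g (oxide target masses add up to 2000 g; basis as stated: 2000 g — deltas are rounding alone).
Whole-batch sum: Σ batch = 2169 g; the LOI term Σ batch·LOI equals 168.6 g; yield, glass over the total, = 92.22%.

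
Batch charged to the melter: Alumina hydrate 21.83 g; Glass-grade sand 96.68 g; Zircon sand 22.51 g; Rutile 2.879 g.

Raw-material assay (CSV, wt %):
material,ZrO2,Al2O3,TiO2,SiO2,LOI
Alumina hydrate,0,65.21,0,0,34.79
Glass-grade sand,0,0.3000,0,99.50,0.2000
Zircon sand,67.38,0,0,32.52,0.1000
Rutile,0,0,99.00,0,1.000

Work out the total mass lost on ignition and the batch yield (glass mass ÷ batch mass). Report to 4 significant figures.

The intermediate values are printed (rounded to four significant digits) between the steps — every computation carries exact precision from start to finish. A single rounding produces every reported number. Derived quantities are recomputed in full float precision (the yield, totals, four oxide percentages, LOI, glass mass) using the weight values per 136.1 g of glass exactly as printed in the question or the answer.
LOI of each material in turn:
  Alumina hydrate: 21.83 × 0.3479 = 7.595 g
  Glass-grade sand: 96.68 × 0.002000 = 0.1934 g
  Zircon sand: 22.51 × 0.001000 = 0.02251 g
  Rutile: 2.879 × 0.01000 = 0.02879 g
Total LOI = 7.839 g
Glass = batch − LOI = 143.9 − 7.839 = 136.1 g

LOI loss = 7.839 g; glass = 136.1 g; yield = 94.55%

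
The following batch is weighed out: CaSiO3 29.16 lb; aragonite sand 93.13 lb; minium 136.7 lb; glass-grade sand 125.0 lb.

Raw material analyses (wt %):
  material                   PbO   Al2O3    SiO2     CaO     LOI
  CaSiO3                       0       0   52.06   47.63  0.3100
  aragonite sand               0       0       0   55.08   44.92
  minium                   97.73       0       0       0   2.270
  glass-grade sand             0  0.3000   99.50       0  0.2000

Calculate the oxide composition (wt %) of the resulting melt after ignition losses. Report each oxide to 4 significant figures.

Values along the way are printed rounded off to 4 significant figures in the printout — the whole derivation maintains full precision from first step to last; every reported figure receives exactly one rounding; all derived quantities are carried at exact precision (glass mass, LOI, the four compositions, the totals, yield) from the batch weights for 338.7 lb of glass exactly as shown in the problem or the answer.
Delivered oxide masses:
  PbO: 136.7·0.9773 = 133.6 lb
  Al2O3: 125.0·0.003000 = 0.3750 lb
  SiO2: 29.16·0.5206 + 125.0·0.9950 = 139.6 lb
  CaO: 29.16·0.4763 + 93.13·0.5508 = 65.18 lb
LOI: 29.16·0.003100 + 93.13·0.4492 + 136.7·0.02270 + 125.0·0.002000 = 45.28 lb
The glass mass, total less LOI, = 384.0 − 45.28 = 338.7 lb (consistent with Σ oxide mass)
oxide / glass × 100 gives the wt %

Glass mass = 338.7 lb (batch 384.0 − LOI 45.28).
Composition: PbO 39.44%, Al2O3 0.1107%, SiO2 41.20%, CaO 19.24%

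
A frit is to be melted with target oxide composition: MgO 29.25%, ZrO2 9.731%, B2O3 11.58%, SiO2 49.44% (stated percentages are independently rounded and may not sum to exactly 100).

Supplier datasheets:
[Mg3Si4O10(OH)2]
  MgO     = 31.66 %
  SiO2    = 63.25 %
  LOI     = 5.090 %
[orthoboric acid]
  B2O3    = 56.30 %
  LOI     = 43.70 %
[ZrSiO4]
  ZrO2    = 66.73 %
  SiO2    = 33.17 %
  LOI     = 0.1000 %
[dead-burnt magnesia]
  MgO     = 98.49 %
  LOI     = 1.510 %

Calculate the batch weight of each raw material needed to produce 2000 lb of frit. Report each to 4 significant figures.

Full precision is maintained all the way through. In-progress results are rounded to 4 significant figures when displayed. A single rounding yields each reported figure. The derived quantities (net glass mass, four oxide percentages, ignition loss, yield, totals) are carried at full float precision starting from the weights on 2000 lb of glass as they appear in the problem or answer text.
Target oxide masses per 2000 lb frit:
  MgO: 29.25% × 2000 = 585.0 lb
  ZrO2: 9.731% × 2000 = 194.6 lb
  B2O3: 11.58% × 2000 = 231.6 lb
  SiO2: 49.44% × 2000 = 988.8 lb
Sums-versus-targets review applying the batch weights above, per the basis as stated (sums match the target masses inside rounding margins):
  MgO: 1410·0.3166 + 140.6·0.9849 = 584.9 lb (target 585.0 lb)
  ZrO2: 291.7·0.6673 = 194.7 lb (target 194.6 lb)
  B2O3: 411.4·0.5630 = 231.6 lb (target 231.6 lb)
  SiO2: 1410·0.6325 + 291.7·0.3317 = 988.6 lb (target 988.8 lb)
Consistency of the glass mass: total charge less LOI = 2000 lb (per-oxide target masses sum to 2000 lb; the stated basis being 2000 lb — deltas are rounding alone).
Total batch = Σ batch = 2254 lb; LOI removed, Σ of batch·LOI: 254.0 lb; the yield ratio, glass ÷ batch: 88.73%.

Batch per 2000 lb frit:
  Mg3Si4O10(OH)2: 1410 lb
  orthoboric acid: 411.4 lb
  ZrSiO4: 291.7 lb
  dead-burnt magnesia: 140.6 lb
Total batch = 2254 lb; LOI loss = 254.0 lb; yield = 88.73%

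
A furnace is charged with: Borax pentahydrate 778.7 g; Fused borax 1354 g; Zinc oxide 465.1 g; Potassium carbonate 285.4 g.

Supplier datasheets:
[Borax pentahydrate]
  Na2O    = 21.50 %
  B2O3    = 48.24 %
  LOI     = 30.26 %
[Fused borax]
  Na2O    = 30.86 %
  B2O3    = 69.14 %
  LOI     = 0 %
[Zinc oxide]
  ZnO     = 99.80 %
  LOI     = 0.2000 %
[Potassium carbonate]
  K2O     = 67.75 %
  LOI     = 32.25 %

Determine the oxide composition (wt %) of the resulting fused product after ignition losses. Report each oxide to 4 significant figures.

Glass mass = 2555 g (batch 2883 − LOI 328.6).
Composition: ZnO 18.17%, Na2O 22.91%, B2O3 51.35%, K2O 7.569%

The whole derivation keeps exact precision through every step; mid-chain values are displayed rounded to four significant figures in the printout; a single rounding finalizes each reported figure — derived quantities (glass mass, ignition loss, totals, the four compositions, yield) are carried at exact precision starting from the weights at 2555 g of glass, precisely as stated by the problem or the answer.
Oxide-by-oxide delivered mass:
  ZnO: 465.1·0.9980 = 464.2 g
  Na2O: 778.7·0.2150 + 1354·0.3086 = 585.3 g
  B2O3: 778.7·0.4824 + 1354·0.6914 = 1312 g
  K2O: 285.4·0.6775 = 193.4 g
LOI: 778.7·0.3026 + 465.1·0.002000 + 285.4·0.3225 = 328.6 g
The glass mass, total less LOI, = 2883 − 328.6 = 2555 g (the oxide masses sum to this)
percent share: oxide ÷ glass, ×100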